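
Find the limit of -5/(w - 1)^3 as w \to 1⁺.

-∞

As w → 1⁺, (w - 1) → 0⁺, so (w - 1)^3 → 0⁺ and -5/(w - 1)^3 → -∞.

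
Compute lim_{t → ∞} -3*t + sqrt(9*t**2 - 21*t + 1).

This has the form ∞ − ∞. Multiply and divide by the conjugate √(9*t^2 - 21*t + 1) + 3t.
That gives (-21t + 1) / (√(9*t^2 - 21*t + 1) + 3t).
Divide numerator and denominator by t: the limit is -21/(2·3) = -7/2.

-7/2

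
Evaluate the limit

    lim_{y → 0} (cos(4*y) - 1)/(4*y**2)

-2

Direct substitution gives 0/0.
Apply L'Hôpital: lim (-4*sin(4*y))/(8*y), still 0/0.
After 2 applications of L'Hôpital's rule the quotient is (-16*cos(4*y))/(8); substituting y = 0 gives -2.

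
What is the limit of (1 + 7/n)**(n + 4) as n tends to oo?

e^(7)

The base → 1 and the exponent → ∞: a 1^∞ form.
Take logarithms: (n + 4)·ln(1 + 7/n). Since ln(1+u) ~ u for small u, this behaves like (n)·(7/n) → 7.
So the limit is e^(7).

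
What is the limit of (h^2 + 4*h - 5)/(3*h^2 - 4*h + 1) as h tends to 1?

3

Direct substitution gives 0/0, so factor. Both numerator and denominator have (h - 1) as a factor.
After cancelling, the expression reduces to (h + 5)/(3*h - 1).
Substituting h = 1 gives 3.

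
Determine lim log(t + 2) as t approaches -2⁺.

As t → -2⁺, t + 2 → 0⁺ and ln(t + 2) → −∞.
Multiplying by 1 gives -∞.

-∞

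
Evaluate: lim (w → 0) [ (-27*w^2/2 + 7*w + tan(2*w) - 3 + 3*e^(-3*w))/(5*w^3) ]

Substitution gives 0/0; apply L'Hôpital's rule 3 times.
After differentiating numerator and denominator 3 times the quotient is (((48*tan(2*w)^2 + 16)*e^(3*w)/cos(2*w)^2 - 81)*e^(-3*w))/(30); at w = 0 this is -13/6.

-13/6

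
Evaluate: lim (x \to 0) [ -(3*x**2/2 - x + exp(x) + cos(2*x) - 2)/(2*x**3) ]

-1/12

Substitution gives 0/0; apply L'Hôpital's rule 3 times.
After differentiating numerator and denominator 3 times the quotient is (e^(x) + 8*sin(2*x))/(-12); at x = 0 this is -1/12.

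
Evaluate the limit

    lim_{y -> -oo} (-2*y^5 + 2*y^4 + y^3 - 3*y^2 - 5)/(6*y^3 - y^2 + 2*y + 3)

The numerator has higher degree (5 > 3); the quotient behaves like (-2/(6))·y^2 for large |y|.
As y → −∞ this diverges to -∞.

-∞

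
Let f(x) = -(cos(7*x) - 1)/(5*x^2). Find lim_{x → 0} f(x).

Direct substitution gives 0/0.
Apply L'Hôpital: lim (-7*sin(7*x))/(-10*x), still 0/0.
After 2 applications of L'Hôpital's rule the quotient is (-49*cos(7*x))/(-10); substituting x = 0 gives 49/10.

49/10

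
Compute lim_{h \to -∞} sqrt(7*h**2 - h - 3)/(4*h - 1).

For large |h|, √(7*h^2 - h - 3) ≈ √7·|h| and the denominator ≈ 4h.
Since h → −∞, |h| = −h, giving −√7/(4) = -√(7)/4.

-√(7)/4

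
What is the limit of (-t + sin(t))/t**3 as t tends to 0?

Direct substitution gives 0/0.
Apply L'Hôpital: lim (cos(t) - 1)/(3*t^2), still 0/0.
Apply L'Hôpital: lim (-sin(t))/(6*t), still 0/0.
After 3 applications of L'Hôpital's rule the quotient is (-cos(t))/(6); substituting t = 0 gives -1/6.

-1/6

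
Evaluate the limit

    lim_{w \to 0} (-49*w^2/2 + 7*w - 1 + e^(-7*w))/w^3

-343/6

Direct substitution gives 0/0.
Apply L'Hôpital: lim (-49*w + 7 - 7*e^(-7*w))/(3*w^2), still 0/0.
Apply L'Hôpital: lim (-49 + 49*e^(-7*w))/(6*w), still 0/0.
After 3 applications of L'Hôpital's rule the quotient is (-343*e^(-7*w))/(6); substituting w = 0 gives -343/6.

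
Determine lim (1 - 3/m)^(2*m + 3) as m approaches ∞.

e^(-6)

The base → 1 and the exponent → ∞: a 1^∞ form.
Take logarithms: (2m + 3)·ln(1 - 3/m). Since ln(1+u) ~ u for small u, this behaves like (2m)·(-3/m) → -6.
So the limit is e^(-6).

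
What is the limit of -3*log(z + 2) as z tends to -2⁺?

∞

As z → -2⁺, z + 2 → 0⁺ and ln(z + 2) → −∞.
Multiplying by -3 gives ∞.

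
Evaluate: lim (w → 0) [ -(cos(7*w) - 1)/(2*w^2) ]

49/4

Direct substitution gives 0/0.
Apply L'Hôpital: lim (-7*sin(7*w))/(-4*w), still 0/0.
After 2 applications of L'Hôpital's rule the quotient is (-49*cos(7*w))/(-4); substituting w = 0 gives 49/4.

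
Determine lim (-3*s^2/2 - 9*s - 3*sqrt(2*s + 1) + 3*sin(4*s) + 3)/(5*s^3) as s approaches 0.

-67/10

Substitution gives 0/0; apply L'Hôpital's rule 3 times.
After differentiating numerator and denominator 3 times the quotient is (-192*cos(4*s) - 9/(2*s + 1)^(5/2))/(30); at s = 0 this is -67/10.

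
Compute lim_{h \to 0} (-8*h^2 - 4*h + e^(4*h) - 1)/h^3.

Direct substitution gives 0/0.
Apply L'Hôpital: lim (-16*h + 4*e^(4*h) - 4)/(3*h^2), still 0/0.
Apply L'Hôpital: lim (16*e^(4*h) - 16)/(6*h), still 0/0.
After 3 applications of L'Hôpital's rule the quotient is (64*e^(4*h))/(6); substituting h = 0 gives 32/3.

32/3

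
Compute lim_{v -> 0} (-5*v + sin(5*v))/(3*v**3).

-125/18

Direct substitution gives 0/0.
Apply L'Hôpital: lim (5*cos(5*v) - 5)/(9*v^2), still 0/0.
Apply L'Hôpital: lim (-25*sin(5*v))/(18*v), still 0/0.
After 3 applications of L'Hôpital's rule the quotient is (-125*cos(5*v))/(18); substituting v = 0 gives -125/18.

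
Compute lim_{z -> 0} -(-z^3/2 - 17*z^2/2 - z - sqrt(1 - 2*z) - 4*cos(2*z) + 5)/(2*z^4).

Substitution gives 0/0 (the numerator vanishes to order 4).
Expand each term to order z^4: the coefficient of z^4 in −√(1 - 2z) is 5/8 and in -4·cos(2z) is -8/3.
Lower-order terms cancel with the polynomial part, so the numerator is (-49/24)·z^4 + o(z^4), and the limit is (-49/24)/(-2) = 49/48.

49/48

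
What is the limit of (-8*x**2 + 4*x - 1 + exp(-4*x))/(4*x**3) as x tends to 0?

Direct substitution gives 0/0.
Apply L'Hôpital: lim (-16*x + 4 - 4*e^(-4*x))/(12*x^2), still 0/0.
Apply L'Hôpital: lim (-16 + 16*e^(-4*x))/(24*x), still 0/0.
After 3 applications of L'Hôpital's rule the quotient is (-64*e^(-4*x))/(24); substituting x = 0 gives -8/3.

-8/3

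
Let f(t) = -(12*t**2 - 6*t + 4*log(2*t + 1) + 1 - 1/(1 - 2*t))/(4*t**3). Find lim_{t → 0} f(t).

Substitution gives 0/0; apply L'Hôpital's rule 3 times.
After differentiating numerator and denominator 3 times the quotient is (64/(2*t + 1)^3 - 48/(2*t - 1)^4)/(-24); at t = 0 this is -2/3.

-2/3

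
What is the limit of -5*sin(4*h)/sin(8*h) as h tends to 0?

Substitution gives 0/0.
Divide numerator and denominator by h: sin(4h)/h → 4 and sin(8h)/h → 8, so the limit is -5·4/8 = -5/2.

-5/2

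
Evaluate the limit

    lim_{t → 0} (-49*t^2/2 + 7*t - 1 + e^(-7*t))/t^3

-343/6

Direct substitution gives 0/0.
Apply L'Hôpital: lim (-49*t + 7 - 7*e^(-7*t))/(3*t^2), still 0/0.
Apply L'Hôpital: lim (-49 + 49*e^(-7*t))/(6*t), still 0/0.
After 3 applications of L'Hôpital's rule the quotient is (-343*e^(-7*t))/(6); substituting t = 0 gives -343/6.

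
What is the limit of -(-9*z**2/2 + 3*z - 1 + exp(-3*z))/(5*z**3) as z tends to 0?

9/10

Direct substitution gives 0/0.
Apply L'Hôpital: lim (-9*z + 3 - 3*e^(-3*z))/(-15*z^2), still 0/0.
Apply L'Hôpital: lim (-9 + 9*e^(-3*z))/(-30*z), still 0/0.
After 3 applications of L'Hôpital's rule the quotient is (-27*e^(-3*z))/(-30); substituting z = 0 gives 9/10.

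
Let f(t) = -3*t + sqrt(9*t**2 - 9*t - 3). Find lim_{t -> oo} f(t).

-3/2

This has the form ∞ − ∞. Multiply and divide by the conjugate √(9*t^2 - 9*t - 3) + 3t.
That gives (-9t - 3) / (√(9*t^2 - 9*t - 3) + 3t).
Divide numerator and denominator by t: the limit is -9/(2·3) = -3/2.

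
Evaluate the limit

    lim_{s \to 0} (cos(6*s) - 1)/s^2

Direct substitution gives 0/0.
Apply L'Hôpital: lim (-6*sin(6*s))/(2*s), still 0/0.
After 2 applications of L'Hôpital's rule the quotient is (-36*cos(6*s))/(2); substituting s = 0 gives -18.

-18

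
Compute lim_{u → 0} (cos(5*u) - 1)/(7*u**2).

-25/14

Direct substitution gives 0/0.
Apply L'Hôpital: lim (-5*sin(5*u))/(14*u), still 0/0.
After 2 applications of L'Hôpital's rule the quotient is (-25*cos(5*u))/(14); substituting u = 0 gives -25/14.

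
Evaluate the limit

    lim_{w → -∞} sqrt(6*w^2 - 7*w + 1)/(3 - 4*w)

√(6)/4

For large |w|, √(6*w^2 - 7*w + 1) ≈ √6·|w| and the denominator ≈ -4w.
Since w → −∞, |w| = −w, giving −√6/(-4) = √(6)/4.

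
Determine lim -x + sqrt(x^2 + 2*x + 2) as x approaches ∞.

1

This has the form ∞ − ∞. Multiply and divide by the conjugate √(x^2 + 2*x + 2) + x.
That gives (2x + 2) / (√(x^2 + 2*x + 2) + x).
Divide numerator and denominator by x: the limit is 2/(2·1) = 1.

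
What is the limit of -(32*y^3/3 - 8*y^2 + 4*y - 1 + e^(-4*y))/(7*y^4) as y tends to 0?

-32/21

Direct substitution gives 0/0.
Apply L'Hôpital: lim (32*y^2 - 16*y + 4 - 4*e^(-4*y))/(-28*y^3), still 0/0.
Apply L'Hôpital: lim (64*y - 16 + 16*e^(-4*y))/(-84*y^2), still 0/0.
Apply L'Hôpital: lim (64 - 64*e^(-4*y))/(-168*y), still 0/0.
After 4 applications of L'Hôpital's rule the quotient is (256*e^(-4*y))/(-168); substituting y = 0 gives -32/21.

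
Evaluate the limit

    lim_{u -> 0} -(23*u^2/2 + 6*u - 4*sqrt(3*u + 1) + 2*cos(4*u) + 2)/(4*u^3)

Substitution gives 0/0; apply L'Hôpital's rule 3 times.
After differentiating numerator and denominator 3 times the quotient is (128*sin(4*u) - 81/(2*(3*u + 1)^(5/2)))/(-24); at u = 0 this is 27/16.

27/16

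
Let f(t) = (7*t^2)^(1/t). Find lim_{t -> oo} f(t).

1

Base → ∞ and exponent → 0: an ∞^0 form.
Take logs: (1/t)·ln(7·t^2) = (ln 7 + 2·ln t)/t → 0.
So the limit is e^0 = 1.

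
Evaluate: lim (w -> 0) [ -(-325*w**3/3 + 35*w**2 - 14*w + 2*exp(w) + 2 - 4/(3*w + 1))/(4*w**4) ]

3887/48

Substitution gives 0/0 (the numerator vanishes to order 4).
Expand each term to order w^4: the coefficient of w^4 in -4·1/(1 + 3w) is -324 and in 2·e^(w) is 1/12.
Lower-order terms cancel with the polynomial part, so the numerator is (-3887/12)·w^4 + o(w^4), and the limit is (-3887/12)/(-4) = 3887/48.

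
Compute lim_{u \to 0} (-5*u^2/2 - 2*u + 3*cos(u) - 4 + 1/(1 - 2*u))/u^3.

8

Substitution gives 0/0 (the numerator vanishes to order 3).
Expand each term to order u^3: the coefficient of u^3 in 1/(1 - 2u) is 8 and in 3·cos(u) is 0.
Lower-order terms cancel with the polynomial part, so the numerator is (8)·u^3 + o(u^3), and the limit is (8)/(1) = 8.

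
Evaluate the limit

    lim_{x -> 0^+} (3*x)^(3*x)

Base → 0⁺ and exponent → 0⁺: a 0^0 form.
Take logs: 3x·ln(3x). This is 0·(−∞); rewriting as ln(3x)/(1/(3x)) and applying L'Hôpital gives 0.
Hence the limit is e^0 = 1.

1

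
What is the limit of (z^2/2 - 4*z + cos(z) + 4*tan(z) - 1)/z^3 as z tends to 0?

4/3

Substitution gives 0/0 (the numerator vanishes to order 3).
Expand each term to order z^3: the coefficient of z^3 in 4·tan(z) is 4/3 and in cos(z) is 0.
Lower-order terms cancel with the polynomial part, so the numerator is (4/3)·z^3 + o(z^3), and the limit is (4/3)/(1) = 4/3.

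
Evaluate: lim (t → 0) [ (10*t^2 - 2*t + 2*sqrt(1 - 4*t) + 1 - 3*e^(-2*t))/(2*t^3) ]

-2

Substitution gives 0/0; apply L'Hôpital's rule 3 times.
After differentiating numerator and denominator 3 times the quotient is (24*e^(-2*t) - 48/(1 - 4*t)^(5/2))/(12); at t = 0 this is -2.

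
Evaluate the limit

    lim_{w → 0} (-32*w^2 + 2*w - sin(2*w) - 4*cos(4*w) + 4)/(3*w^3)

Substitution gives 0/0 (the numerator vanishes to order 3).
Expand each term to order w^3: the coefficient of w^3 in −sin(2w) is 4/3 and in -4·cos(4w) is 0.
Lower-order terms cancel with the polynomial part, so the numerator is (4/3)·w^3 + o(w^3), and the limit is (4/3)/(3) = 4/9.

4/9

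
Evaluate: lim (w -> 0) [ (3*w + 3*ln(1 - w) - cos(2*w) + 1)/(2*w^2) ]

Substitution gives 0/0 (the numerator vanishes to order 2).
Expand each term to order w^2: the coefficient of w^2 in −cos(2w) is 2 and in 3·ln(1 - w) is -3/2.
Lower-order terms cancel with the polynomial part, so the numerator is (1/2)·w^2 + o(w^2), and the limit is (1/2)/(2) = 1/4.

1/4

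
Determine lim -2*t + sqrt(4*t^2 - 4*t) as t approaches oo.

An ∞ − ∞ form. Rationalising with the conjugate, the difference becomes (-4t) / (√(4*t^2 - 4*t) + 2t).
For large t the denominator behaves like 2·2t, so the quotient tends to -4/4 = -1.

-1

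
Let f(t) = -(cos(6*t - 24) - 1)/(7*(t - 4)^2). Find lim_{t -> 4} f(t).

Direct substitution gives 0/0.
Apply L'Hôpital: lim (-6*sin(6*t - 24))/(56 - 14*t), still 0/0.
After 2 applications of L'Hôpital's rule the quotient is (-36*cos(6*t - 24))/(-14); substituting t = 4 gives 18/7.

18/7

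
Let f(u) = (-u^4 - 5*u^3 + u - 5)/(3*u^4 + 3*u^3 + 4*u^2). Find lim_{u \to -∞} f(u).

-1/3

Numerator and denominator both have degree 4.
Dividing every term by u^4, all lower-order terms vanish and the limit is the ratio of leading coefficients, -1/(3) = -1/3.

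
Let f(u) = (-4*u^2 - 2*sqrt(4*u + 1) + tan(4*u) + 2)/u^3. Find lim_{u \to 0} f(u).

Substitution gives 0/0; apply L'Hôpital's rule 3 times.
After differentiating numerator and denominator 3 times the quotient is (384*tan(4*u)^2/cos(4*u)^2 + 128/cos(4*u)^2 - 48/(4*u + 1)^(5/2))/(6); at u = 0 this is 40/3.

40/3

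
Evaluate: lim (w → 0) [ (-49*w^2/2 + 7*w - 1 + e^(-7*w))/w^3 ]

-343/6

Direct substitution gives 0/0.
Apply L'Hôpital: lim (-49*w + 7 - 7*e^(-7*w))/(3*w^2), still 0/0.
Apply L'Hôpital: lim (-49 + 49*e^(-7*w))/(6*w), still 0/0.
After 3 applications of L'Hôpital's rule the quotient is (-343*e^(-7*w))/(6); substituting w = 0 gives -343/6.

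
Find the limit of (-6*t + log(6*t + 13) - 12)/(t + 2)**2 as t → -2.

Direct substitution gives 0/0.
Apply L'Hôpital: lim (-6 + 6/(6*t + 13))/(2*t + 4), still 0/0.
After 2 applications of L'Hôpital's rule the quotient is (-36/(6*t + 13)^2)/(2); substituting t = -2 gives -18.

-18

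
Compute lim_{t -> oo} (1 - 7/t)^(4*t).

Let L be the limit and take ln: ln L = lim (4t)·ln(1 - 7/t) = lim (4t)·(-7/t + O(1/t²)) = -28.
Hence L = e^(-28).

e^(-28)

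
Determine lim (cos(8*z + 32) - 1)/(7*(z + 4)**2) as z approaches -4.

Direct substitution gives 0/0.
Apply L'Hôpital: lim (-8*sin(8*z + 32))/(14*z + 56), still 0/0.
After 2 applications of L'Hôpital's rule the quotient is (-64*cos(8*z + 32))/(14); substituting z = -4 gives -32/7.

-32/7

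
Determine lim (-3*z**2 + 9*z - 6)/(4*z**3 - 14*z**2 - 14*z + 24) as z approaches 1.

Direct substitution gives 0/0, so factor. Both numerator and denominator have (z - 1) as a factor.
After cancelling, the expression reduces to (6 - 3*z)/(4*z^2 - 10*z - 24).
Substituting z = 1 gives -1/10.

-1/10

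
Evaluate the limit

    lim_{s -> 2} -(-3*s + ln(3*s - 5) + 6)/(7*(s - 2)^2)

Direct substitution gives 0/0.
Apply L'Hôpital: lim (-3 + 3/(3*s - 5))/(28 - 14*s), still 0/0.
After 2 applications of L'Hôpital's rule the quotient is (-9/(3*s - 5)^2)/(-14); substituting s = 2 gives 9/14.

9/14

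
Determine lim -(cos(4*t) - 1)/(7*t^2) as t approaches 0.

Direct substitution gives 0/0.
Apply L'Hôpital: lim (-4*sin(4*t))/(-14*t), still 0/0.
After 2 applications of L'Hôpital's rule the quotient is (-16*cos(4*t))/(-14); substituting t = 0 gives 8/7.

8/7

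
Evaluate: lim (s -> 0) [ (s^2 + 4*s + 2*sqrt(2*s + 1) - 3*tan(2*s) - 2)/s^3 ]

-7

Substitution gives 0/0; apply L'Hôpital's rule 3 times.
After differentiating numerator and denominator 3 times the quotient is (-96*tan(2*s)^2/cos(2*s)^2 - 48/cos(2*s)^4 + 6/(2*s + 1)^(5/2))/(6); at s = 0 this is -7.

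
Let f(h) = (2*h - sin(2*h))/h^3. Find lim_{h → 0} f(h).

Direct substitution gives 0/0.
Apply L'Hôpital: lim (2 - 2*cos(2*h))/(3*h^2), still 0/0.
Apply L'Hôpital: lim (4*sin(2*h))/(6*h), still 0/0.
After 3 applications of L'Hôpital's rule the quotient is (8*cos(2*h))/(6); substituting h = 0 gives 4/3.

4/3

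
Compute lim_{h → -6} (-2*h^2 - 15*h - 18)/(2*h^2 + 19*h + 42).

Direct substitution gives 0/0, so factor. Both numerator and denominator have (h + 6) as a factor.
After cancelling, the expression reduces to (-2*h - 3)/(2*h + 7).
Substituting h = -6 gives -9/5.

-9/5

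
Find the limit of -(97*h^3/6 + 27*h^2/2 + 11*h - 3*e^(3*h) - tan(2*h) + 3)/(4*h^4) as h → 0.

Substitution gives 0/0 (the numerator vanishes to order 4).
Expand each term to order h^4: the coefficient of h^4 in -3·e^(3h) is -81/8 and in −tan(2h) is 0.
Lower-order terms cancel with the polynomial part, so the numerator is (-81/8)·h^4 + o(h^4), and the limit is (-81/8)/(-4) = 81/32.

81/32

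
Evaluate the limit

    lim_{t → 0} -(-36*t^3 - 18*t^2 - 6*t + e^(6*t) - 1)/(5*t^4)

-54/5

Direct substitution gives 0/0.
Apply L'Hôpital: lim (-108*t^2 - 36*t + 6*e^(6*t) - 6)/(-20*t^3), still 0/0.
Apply L'Hôpital: lim (-216*t + 36*e^(6*t) - 36)/(-60*t^2), still 0/0.
Apply L'Hôpital: lim (216*e^(6*t) - 216)/(-120*t), still 0/0.
After 4 applications of L'Hôpital's rule the quotient is (1296*e^(6*t))/(-120); substituting t = 0 gives -54/5.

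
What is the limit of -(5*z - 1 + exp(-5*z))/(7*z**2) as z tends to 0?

Direct substitution gives 0/0.
Apply L'Hôpital: lim (5 - 5*e^(-5*z))/(-14*z), still 0/0.
After 2 applications of L'Hôpital's rule the quotient is (25*e^(-5*z))/(-14); substituting z = 0 gives -25/14.

-25/14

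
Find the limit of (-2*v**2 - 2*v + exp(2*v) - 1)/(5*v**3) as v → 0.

4/15

Direct substitution gives 0/0.
Apply L'Hôpital: lim (-4*v + 2*e^(2*v) - 2)/(15*v^2), still 0/0.
Apply L'Hôpital: lim (4*e^(2*v) - 4)/(30*v), still 0/0.
After 3 applications of L'Hôpital's rule the quotient is (8*e^(2*v))/(30); substituting v = 0 gives 4/15.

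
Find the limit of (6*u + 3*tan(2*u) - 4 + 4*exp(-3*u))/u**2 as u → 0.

18

Substitution gives 0/0; apply L'Hôpital's rule 2 times.
After differentiating numerator and denominator 2 times the quotient is (24*tan(2*u)/cos(2*u)^2 + 36*e^(-3*u))/(2); at u = 0 this is 18.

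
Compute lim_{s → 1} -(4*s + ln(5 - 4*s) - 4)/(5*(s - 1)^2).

8/5

Direct substitution gives 0/0.
Apply L'Hôpital: lim (4 - 4/(5 - 4*s))/(10 - 10*s), still 0/0.
After 2 applications of L'Hôpital's rule the quotient is (-16/(5 - 4*s)^2)/(-10); substituting s = 1 gives 8/5.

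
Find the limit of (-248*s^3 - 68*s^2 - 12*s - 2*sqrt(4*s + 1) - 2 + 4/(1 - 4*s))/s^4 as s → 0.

Substitution gives 0/0; apply L'Hôpital's rule 4 times.
After differentiating numerator and denominator 4 times the quotient is (480/(4*s + 1)^(7/2) - 24576/(4*s - 1)^5)/(24); at s = 0 this is 1044.

1044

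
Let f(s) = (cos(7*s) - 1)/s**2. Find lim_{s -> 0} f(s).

-49/2

Direct substitution gives 0/0.
Apply L'Hôpital: lim (-7*sin(7*s))/(2*s), still 0/0.
After 2 applications of L'Hôpital's rule the quotient is (-49*cos(7*s))/(2); substituting s = 0 gives -49/2.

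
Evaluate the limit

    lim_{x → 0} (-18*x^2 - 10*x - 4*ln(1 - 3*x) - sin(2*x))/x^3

Substitution gives 0/0 (the numerator vanishes to order 3).
Expand each term to order x^3: the coefficient of x^3 in -4·ln(1 - 3x) is 36 and in −sin(2x) is 4/3.
Lower-order terms cancel with the polynomial part, so the numerator is (112/3)·x^3 + o(x^3), and the limit is (112/3)/(1) = 112/3.

112/3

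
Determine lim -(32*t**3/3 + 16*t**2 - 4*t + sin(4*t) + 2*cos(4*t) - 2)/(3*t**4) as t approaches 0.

-64/9

Substitution gives 0/0; apply L'Hôpital's rule 4 times.
After differentiating numerator and denominator 4 times the quotient is (256*sin(4*t) + 512*cos(4*t))/(-72); at t = 0 this is -64/9.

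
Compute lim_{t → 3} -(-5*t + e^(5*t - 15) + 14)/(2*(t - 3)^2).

-25/4

Direct substitution gives 0/0.
Apply L'Hôpital: lim (5*e^(5*t - 15) - 5)/(12 - 4*t), still 0/0.
After 2 applications of L'Hôpital's rule the quotient is (25*e^(5*t - 15))/(-4); substituting t = 3 gives -25/4.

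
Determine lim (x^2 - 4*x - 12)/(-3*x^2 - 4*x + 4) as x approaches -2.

At x = -2 both the top and bottom vanish — a removable singularity. Factoring out (x + 2) from each leaves (x - 6)/(2 - 3*x), which at x = -2 equals -1.

-1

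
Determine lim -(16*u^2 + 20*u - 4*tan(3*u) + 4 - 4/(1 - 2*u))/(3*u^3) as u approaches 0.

68/3

Substitution gives 0/0 (the numerator vanishes to order 3).
Expand each term to order u^3: the coefficient of u^3 in -4·1/(1 - 2u) is -32 and in -4·tan(3u) is -36.
Lower-order terms cancel with the polynomial part, so the numerator is (-68)·u^3 + o(u^3), and the limit is (-68)/(-3) = 68/3.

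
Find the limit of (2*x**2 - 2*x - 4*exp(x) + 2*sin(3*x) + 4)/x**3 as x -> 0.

-29/3

Substitution gives 0/0; apply L'Hôpital's rule 3 times.
After differentiating numerator and denominator 3 times the quotient is (-4*e^(x) - 54*cos(3*x))/(6); at x = 0 this is -29/3.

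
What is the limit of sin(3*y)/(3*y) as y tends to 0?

1

Substitution gives 0/0.
Write it as (3/3)·sin(3y)/(3y); since sin(u)/u → 1, the limit is 1.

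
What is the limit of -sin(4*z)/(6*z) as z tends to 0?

Substitution gives 0/0.
Write it as (4/(-6))·sin(4z)/(4z); since sin(u)/u → 1, the limit is -2/3.

-2/3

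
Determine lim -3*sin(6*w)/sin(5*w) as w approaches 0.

Substitution gives 0/0.
Divide numerator and denominator by w: sin(6w)/w → 6 and sin(5w)/w → 5, so the limit is -3·6/5 = -18/5.

-18/5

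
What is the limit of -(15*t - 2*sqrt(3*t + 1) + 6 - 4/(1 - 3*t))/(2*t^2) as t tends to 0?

135/8

Substitution gives 0/0; apply L'Hôpital's rule 2 times.
After differentiating numerator and denominator 2 times the quotient is (9/(2*(3*t + 1)^(3/2)) + 72/(3*t - 1)^3)/(-4); at t = 0 this is 135/8.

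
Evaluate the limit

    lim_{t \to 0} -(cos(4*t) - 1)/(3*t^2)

8/3

Direct substitution gives 0/0.
Apply L'Hôpital: lim (-4*sin(4*t))/(-6*t), still 0/0.
After 2 applications of L'Hôpital's rule the quotient is (-16*cos(4*t))/(-6); substituting t = 0 gives 8/3.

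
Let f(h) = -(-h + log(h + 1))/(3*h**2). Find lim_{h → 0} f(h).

1/6

Direct substitution gives 0/0.
Apply L'Hôpital: lim (-1 + 1/(h + 1))/(-6*h), still 0/0.
After 2 applications of L'Hôpital's rule the quotient is (-1/(h + 1)^2)/(-6); substituting h = 0 gives 1/6.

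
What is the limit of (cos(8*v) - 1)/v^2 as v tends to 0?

Direct substitution gives 0/0.
Apply L'Hôpital: lim (-8*sin(8*v))/(2*v), still 0/0.
After 2 applications of L'Hôpital's rule the quotient is (-64*cos(8*v))/(2); substituting v = 0 gives -32.

-32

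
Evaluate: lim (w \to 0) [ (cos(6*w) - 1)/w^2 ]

-18

Direct substitution gives 0/0.
Apply L'Hôpital: lim (-6*sin(6*w))/(2*w), still 0/0.
After 2 applications of L'Hôpital's rule the quotient is (-36*cos(6*w))/(2); substituting w = 0 gives -18.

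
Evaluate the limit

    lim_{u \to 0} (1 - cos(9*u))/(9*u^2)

9/2

Substitution gives 0/0.
Use (1 − cos θ)/θ² → 1/2 with θ = 9u: the limit is 9²/(2·9) = 9/2.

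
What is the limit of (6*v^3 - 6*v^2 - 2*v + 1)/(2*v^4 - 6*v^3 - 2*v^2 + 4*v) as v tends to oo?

0

The denominator has degree 4 and the numerator degree 3. Dividing numerator and denominator by v^4 sends every term to 0 except the leading denominator term, so the limit is 0.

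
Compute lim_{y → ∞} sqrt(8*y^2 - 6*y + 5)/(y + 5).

For large |y|, √(8*y^2 - 6*y + 5) ≈ √8·|y| and the denominator ≈ y.
Since y → +∞, |y| = y, giving √8/(1) = 2*√(2).

2*√(2)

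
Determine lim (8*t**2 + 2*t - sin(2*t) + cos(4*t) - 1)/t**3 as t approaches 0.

Substitution gives 0/0 (the numerator vanishes to order 3).
Expand each term to order t^3: the coefficient of t^3 in −sin(2t) is 4/3 and in cos(4t) is 0.
Lower-order terms cancel with the polynomial part, so the numerator is (4/3)·t^3 + o(t^3), and the limit is (4/3)/(1) = 4/3.

4/3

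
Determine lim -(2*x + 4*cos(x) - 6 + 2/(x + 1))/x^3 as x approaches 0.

Substitution gives 0/0 (the numerator vanishes to order 3).
Expand each term to order x^3: the coefficient of x^3 in 4·cos(x) is 0 and in 2·1/(1 + x) is -2.
Lower-order terms cancel with the polynomial part, so the numerator is (-2)·x^3 + o(x^3), and the limit is (-2)/(-1) = 2.

2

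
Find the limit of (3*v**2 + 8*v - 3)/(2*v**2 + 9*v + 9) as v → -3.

10/3

At v = -3 both the top and bottom vanish — a removable singularity. Factoring out (v + 3) from each leaves (3*v - 1)/(2*v + 3), which at v = -3 equals 10/3.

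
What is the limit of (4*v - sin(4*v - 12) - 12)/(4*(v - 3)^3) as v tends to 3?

Direct substitution gives 0/0.
Apply L'Hôpital: lim (4 - 4*cos(4*v - 12))/(12*(v - 3)^2), still 0/0.
Apply L'Hôpital: lim (16*sin(4*v - 12))/(24*v - 72), still 0/0.
After 3 applications of L'Hôpital's rule the quotient is (64*cos(4*v - 12))/(24); substituting v = 3 gives 8/3.

8/3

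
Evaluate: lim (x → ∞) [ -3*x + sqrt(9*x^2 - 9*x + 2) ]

This has the form ∞ − ∞. Multiply and divide by the conjugate √(9*x^2 - 9*x + 2) + 3x.
That gives (-9x + 2) / (√(9*x^2 - 9*x + 2) + 3x).
Divide numerator and denominator by x: the limit is -9/(2·3) = -3/2.

-3/2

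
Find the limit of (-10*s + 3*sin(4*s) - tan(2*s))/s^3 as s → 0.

-104/3

Substitution gives 0/0 (the numerator vanishes to order 3).
Expand each term to order s^3: the coefficient of s^3 in −tan(2s) is -8/3 and in 3·sin(4s) is -32.
Lower-order terms cancel with the polynomial part, so the numerator is (-104/3)·s^3 + o(s^3), and the limit is (-104/3)/(1) = -104/3.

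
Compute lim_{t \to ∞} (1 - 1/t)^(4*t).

Let L be the limit and take ln: ln L = lim (4t)·ln(1 - 1/t) = lim (4t)·(-1/t + O(1/t²)) = -4.
Hence L = e^(-4).

e^(-4)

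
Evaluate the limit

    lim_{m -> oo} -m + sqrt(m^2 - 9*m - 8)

-9/2

An ∞ − ∞ form. Rationalising with the conjugate, the difference becomes (-9m - 8) / (√(m^2 - 9*m - 8) + m).
For large m the denominator behaves like 2·m, so the quotient tends to -9/2 = -9/2.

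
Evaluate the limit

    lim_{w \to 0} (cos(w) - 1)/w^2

-1/2

Direct substitution gives 0/0.
Apply L'Hôpital: lim (-sin(w))/(2*w), still 0/0.
After 2 applications of L'Hôpital's rule the quotient is (-cos(w))/(2); substituting w = 0 gives -1/2.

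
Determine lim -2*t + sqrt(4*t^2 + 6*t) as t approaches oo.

An ∞ − ∞ form. Rationalising with the conjugate, the difference becomes (6t) / (√(4*t^2 + 6*t) + 2t).
For large t the denominator behaves like 2·2t, so the quotient tends to 6/4 = 3/2.

3/2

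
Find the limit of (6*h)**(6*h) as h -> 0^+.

Base → 0⁺ and exponent → 0⁺: a 0^0 form.
Take logs: 6h·ln(6h). This is 0·(−∞); rewriting as ln(6h)/(1/(6h)) and applying L'Hôpital gives 0.
Hence the limit is e^0 = 1.

1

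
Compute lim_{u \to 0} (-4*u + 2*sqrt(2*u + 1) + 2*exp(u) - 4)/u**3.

4/3

Substitution gives 0/0; apply L'Hôpital's rule 3 times.
After differentiating numerator and denominator 3 times the quotient is (2*e^(u) + 6/(2*u + 1)^(5/2))/(6); at u = 0 this is 4/3.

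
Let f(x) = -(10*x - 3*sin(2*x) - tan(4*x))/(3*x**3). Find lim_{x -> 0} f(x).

Substitution gives 0/0; apply L'Hôpital's rule 3 times.
After differentiating numerator and denominator 3 times the quotient is (24*cos(2*x) - 384*tan(4*x)^4 - 512*tan(4*x)^2 - 128)/(-18); at x = 0 this is 52/9.

52/9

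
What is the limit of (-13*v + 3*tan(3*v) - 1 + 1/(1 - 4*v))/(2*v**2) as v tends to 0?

8

Substitution gives 0/0; apply L'Hôpital's rule 2 times.
After differentiating numerator and denominator 2 times the quotient is (54*tan(3*v)/cos(3*v)^2 - 32/(4*v - 1)^3)/(4); at v = 0 this is 8.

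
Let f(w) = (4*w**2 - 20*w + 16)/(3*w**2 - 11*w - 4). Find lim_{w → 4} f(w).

Since w = 4 makes numerator and denominator zero, (w - 4) divides both.
Cancelling it gives (4*w - 4)/(3*w + 1); now plug in w = 4 to get 12/13.

12/13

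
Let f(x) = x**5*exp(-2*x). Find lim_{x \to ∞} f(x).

0

Write as x^5/e^{2x}, an ∞/∞ form.
Exponential growth dominates any polynomial, so repeated L'Hôpital (or the standard result) gives 0.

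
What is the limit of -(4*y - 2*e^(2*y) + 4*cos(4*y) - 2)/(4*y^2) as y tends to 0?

Substitution gives 0/0 (the numerator vanishes to order 2).
Expand each term to order y^2: the coefficient of y^2 in 4·cos(4y) is -32 and in -2·e^(2y) is -4.
Lower-order terms cancel with the polynomial part, so the numerator is (-36)·y^2 + o(y^2), and the limit is (-36)/(-4) = 9.

9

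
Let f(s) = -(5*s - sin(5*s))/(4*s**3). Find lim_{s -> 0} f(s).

-125/24

Direct substitution gives 0/0.
Apply L'Hôpital: lim (5 - 5*cos(5*s))/(-12*s^2), still 0/0.
Apply L'Hôpital: lim (25*sin(5*s))/(-24*s), still 0/0.
After 3 applications of L'Hôpital's rule the quotient is (125*cos(5*s))/(-24); substituting s = 0 gives -125/24.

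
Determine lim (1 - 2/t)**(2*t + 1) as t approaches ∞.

e^(-4)

Write it as [(1 - 2/t)^t]^(2) · (1 - 2/t)^(1). The bracketed term tends to e^(-2) and the second factor to 1, so the limit is e^(-4).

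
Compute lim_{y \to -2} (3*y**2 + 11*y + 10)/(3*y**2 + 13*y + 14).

-1

At y = -2 both the top and bottom vanish — a removable singularity. Factoring out (y + 2) from each leaves (3*y + 5)/(3*y + 7), which at y = -2 equals -1.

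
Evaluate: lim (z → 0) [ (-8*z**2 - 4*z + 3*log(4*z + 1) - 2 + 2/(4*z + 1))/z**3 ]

-64

Substitution gives 0/0; apply L'Hôpital's rule 3 times.
After differentiating numerator and denominator 3 times the quotient is (384*(4*z - 1)/(4*z + 1)^4)/(6); at z = 0 this is -64.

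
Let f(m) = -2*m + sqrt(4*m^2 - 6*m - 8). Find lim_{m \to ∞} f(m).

An ∞ − ∞ form. Rationalising with the conjugate, the difference becomes (-6m - 8) / (√(4*m^2 - 6*m - 8) + 2m).
For large m the denominator behaves like 2·2m, so the quotient tends to -6/4 = -3/2.

-3/2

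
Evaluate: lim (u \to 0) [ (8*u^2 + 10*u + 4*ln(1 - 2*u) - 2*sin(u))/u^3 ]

-31/3

Substitution gives 0/0; apply L'Hôpital's rule 3 times.
After differentiating numerator and denominator 3 times the quotient is (2*cos(u) + 64/(2*u - 1)^3)/(6); at u = 0 this is -31/3.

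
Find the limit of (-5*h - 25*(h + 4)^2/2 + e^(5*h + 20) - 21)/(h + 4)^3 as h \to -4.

Direct substitution gives 0/0.
Apply L'Hôpital: lim (-25*h + 5*e^(5*h + 20) - 105)/(3*(h + 4)^2), still 0/0.
Apply L'Hôpital: lim (25*e^(5*h + 20) - 25)/(6*h + 24), still 0/0.
After 3 applications of L'Hôpital's rule the quotient is (125*e^(5*h + 20))/(6); substituting h = -4 gives 125/6.

125/6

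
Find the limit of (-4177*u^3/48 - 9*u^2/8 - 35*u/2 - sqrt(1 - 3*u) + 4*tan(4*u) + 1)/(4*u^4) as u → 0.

405/512

Substitution gives 0/0 (the numerator vanishes to order 4).
Expand each term to order u^4: the coefficient of u^4 in −√(1 - 3u) is 405/128 and in 4·tan(4u) is 0.
Lower-order terms cancel with the polynomial part, so the numerator is (405/128)·u^4 + o(u^4), and the limit is (405/128)/(4) = 405/512.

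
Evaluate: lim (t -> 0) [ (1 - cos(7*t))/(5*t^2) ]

Substitution gives 0/0.
Use (1 − cos u)/u² → 1/2 with u = 7t: the limit is 7²/(2·5) = 49/10.

49/10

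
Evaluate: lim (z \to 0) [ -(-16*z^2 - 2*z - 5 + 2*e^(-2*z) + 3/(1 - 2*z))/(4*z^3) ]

Substitution gives 0/0; apply L'Hôpital's rule 3 times.
After differentiating numerator and denominator 3 times the quotient is (-16*e^(-2*z) + 144/(2*z - 1)^4)/(-24); at z = 0 this is -16/3.

-16/3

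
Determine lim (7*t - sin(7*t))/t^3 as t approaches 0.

Direct substitution gives 0/0.
Apply L'Hôpital: lim (7 - 7*cos(7*t))/(3*t^2), still 0/0.
Apply L'Hôpital: lim (49*sin(7*t))/(6*t), still 0/0.
After 3 applications of L'Hôpital's rule the quotient is (343*cos(7*t))/(6); substituting t = 0 gives 343/6.

343/6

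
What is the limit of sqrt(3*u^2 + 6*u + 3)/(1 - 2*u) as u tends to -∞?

For large |u|, √(3*u^2 + 6*u + 3) ≈ √3·|u| and the denominator ≈ -2u.
Since u → −∞, |u| = −u, giving −√3/(-2) = √(3)/2.

√(3)/2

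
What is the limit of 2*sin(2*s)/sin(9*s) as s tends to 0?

Substitution gives 0/0.
Divide numerator and denominator by s: sin(2s)/s → 2 and sin(9s)/s → 9, so the limit is 2·2/9 = 4/9.

4/9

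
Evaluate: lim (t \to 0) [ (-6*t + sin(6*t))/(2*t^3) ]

Direct substitution gives 0/0.
Apply L'Hôpital: lim (6*cos(6*t) - 6)/(6*t^2), still 0/0.
Apply L'Hôpital: lim (-36*sin(6*t))/(12*t), still 0/0.
After 3 applications of L'Hôpital's rule the quotient is (-216*cos(6*t))/(12); substituting t = 0 gives -18.

-18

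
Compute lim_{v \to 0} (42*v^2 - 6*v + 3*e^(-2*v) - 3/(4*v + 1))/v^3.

Substitution gives 0/0 (the numerator vanishes to order 3).
Expand each term to order v^3: the coefficient of v^3 in -3·1/(1 + 4v) is 192 and in 3·e^(-2v) is -4.
Lower-order terms cancel with the polynomial part, so the numerator is (188)·v^3 + o(v^3), and the limit is (188)/(1) = 188.

188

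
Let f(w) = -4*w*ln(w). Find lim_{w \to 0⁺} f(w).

This is a 0·(−∞) form. Rewrite as -4·ln(w) / w^(−1) and apply L'Hôpital:
the derivative quotient is -4·(1/w) / (−1·w^(−2)) = (4/1)·w^1 → 0.

0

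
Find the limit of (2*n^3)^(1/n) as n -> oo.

Base → ∞ and exponent → 0: an ∞^0 form.
Take logs: (1/n)·ln(2·n^3) = (ln 2 + 3·ln n)/n → 0.
So the limit is e^0 = 1.

1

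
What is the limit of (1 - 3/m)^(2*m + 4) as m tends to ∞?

Let L be the limit and take ln: ln L = lim (2m + 4)·ln(1 - 3/m) = lim (2m + 4)·(-3/m + O(1/m²)) = -6.
Hence L = e^(-6).

e^(-6)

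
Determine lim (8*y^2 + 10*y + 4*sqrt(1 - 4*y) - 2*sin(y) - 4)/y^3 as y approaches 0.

-47/3

Substitution gives 0/0; apply L'Hôpital's rule 3 times.
After differentiating numerator and denominator 3 times the quotient is (2*cos(y) - 96/(1 - 4*y)^(5/2))/(6); at y = 0 this is -47/3.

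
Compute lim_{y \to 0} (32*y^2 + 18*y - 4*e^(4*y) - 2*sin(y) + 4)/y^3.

Substitution gives 0/0; apply L'Hôpital's rule 3 times.
After differentiating numerator and denominator 3 times the quotient is (-256*e^(4*y) + 2*cos(y))/(6); at y = 0 this is -127/3.

-127/3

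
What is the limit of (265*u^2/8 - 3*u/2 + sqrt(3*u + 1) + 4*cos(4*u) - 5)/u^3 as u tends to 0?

27/16

Substitution gives 0/0; apply L'Hôpital's rule 3 times.
After differentiating numerator and denominator 3 times the quotient is (256*sin(4*u) + 81/(8*(3*u + 1)^(5/2)))/(6); at u = 0 this is 27/16.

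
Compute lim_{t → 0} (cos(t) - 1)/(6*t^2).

-1/12

Direct substitution gives 0/0.
Apply L'Hôpital: lim (-sin(t))/(12*t), still 0/0.
After 2 applications of L'Hôpital's rule the quotient is (-cos(t))/(12); substituting t = 0 gives -1/12.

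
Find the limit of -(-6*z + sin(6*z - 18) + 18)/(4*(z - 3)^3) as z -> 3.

Direct substitution gives 0/0.
Apply L'Hôpital: lim (6*cos(6*z - 18) - 6)/(-12*(z - 3)^2), still 0/0.
Apply L'Hôpital: lim (-36*sin(6*z - 18))/(72 - 24*z), still 0/0.
After 3 applications of L'Hôpital's rule the quotient is (-216*cos(6*z - 18))/(-24); substituting z = 3 gives 9.

9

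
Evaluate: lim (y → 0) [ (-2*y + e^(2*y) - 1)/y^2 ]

2

Direct substitution gives 0/0.
Apply L'Hôpital: lim (2*e^(2*y) - 2)/(2*y), still 0/0.
After 2 applications of L'Hôpital's rule the quotient is (4*e^(2*y))/(2); substituting y = 0 gives 2.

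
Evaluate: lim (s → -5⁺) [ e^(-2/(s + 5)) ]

As s → -5⁺, -2/(s + 5) → −∞, so e^(-2/(s + 5)) → 0.

0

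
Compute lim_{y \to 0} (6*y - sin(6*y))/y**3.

36

Direct substitution gives 0/0.
Apply L'Hôpital: lim (6 - 6*cos(6*y))/(3*y^2), still 0/0.
Apply L'Hôpital: lim (36*sin(6*y))/(6*y), still 0/0.
After 3 applications of L'Hôpital's rule the quotient is (216*cos(6*y))/(6); substituting y = 0 gives 36.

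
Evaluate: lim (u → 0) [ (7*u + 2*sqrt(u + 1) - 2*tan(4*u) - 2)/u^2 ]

Substitution gives 0/0 (the numerator vanishes to order 2).
Expand each term to order u^2: the coefficient of u^2 in 2·√(1 + u) is -1/4 and in -2·tan(4u) is 0.
Lower-order terms cancel with the polynomial part, so the numerator is (-1/4)·u^2 + o(u^2), and the limit is (-1/4)/(1) = -1/4.

-1/4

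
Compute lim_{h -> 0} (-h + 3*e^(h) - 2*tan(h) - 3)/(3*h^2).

1/2

Substitution gives 0/0 (the numerator vanishes to order 2).
Expand each term to order h^2: the coefficient of h^2 in 3·e^(h) is 3/2 and in -2·tan(h) is 0.
Lower-order terms cancel with the polynomial part, so the numerator is (3/2)·h^2 + o(h^2), and the limit is (3/2)/(3) = 1/2.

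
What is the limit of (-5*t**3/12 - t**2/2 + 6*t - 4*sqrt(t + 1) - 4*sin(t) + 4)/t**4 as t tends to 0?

Substitution gives 0/0; apply L'Hôpital's rule 4 times.
After differentiating numerator and denominator 4 times the quotient is (-4*sin(t) + 15/(4*(t + 1)^(7/2)))/(24); at t = 0 this is 5/32.

5/32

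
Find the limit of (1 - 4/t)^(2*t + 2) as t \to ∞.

The base → 1 and the exponent → ∞: a 1^∞ form.
Take logarithms: (2t + 2)·ln(1 - 4/t). Since ln(1+u) ~ u for small u, this behaves like (2t)·(-4/t) → -8.
So the limit is e^(-8).

e^(-8)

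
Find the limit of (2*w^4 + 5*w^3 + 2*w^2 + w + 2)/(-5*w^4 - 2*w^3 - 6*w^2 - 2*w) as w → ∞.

-2/5

Numerator and denominator both have degree 4.
Dividing every term by w^4, all lower-order terms vanish and the limit is the ratio of leading coefficients, 2/(-5) = -2/5.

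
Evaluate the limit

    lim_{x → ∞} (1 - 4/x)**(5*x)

e^(-20)

The base → 1 and the exponent → ∞: a 1^∞ form.
Take logarithms: (5x)·ln(1 - 4/x). Since ln(1+u) ~ u for small u, this behaves like (5x)·(-4/x) → -20.
So the limit is e^(-20).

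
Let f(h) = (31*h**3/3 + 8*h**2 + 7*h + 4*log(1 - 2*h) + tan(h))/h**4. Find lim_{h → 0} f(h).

-16

Substitution gives 0/0 (the numerator vanishes to order 4).
Expand each term to order h^4: the coefficient of h^4 in 4·ln(1 - 2h) is -16 and in tan(h) is 0.
Lower-order terms cancel with the polynomial part, so the numerator is (-16)·h^4 + o(h^4), and the limit is (-16)/(1) = -16.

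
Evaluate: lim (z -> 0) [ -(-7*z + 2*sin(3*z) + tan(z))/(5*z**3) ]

Substitution gives 0/0; apply L'Hôpital's rule 3 times.
After differentiating numerator and denominator 3 times the quotient is (-54*cos(3*z) + 6*tan(z)^4 + 8*tan(z)^2 + 2)/(-30); at z = 0 this is 26/15.

26/15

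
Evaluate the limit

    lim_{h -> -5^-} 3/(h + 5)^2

As h → -5⁻, (h + 5) → 0⁻, so (h + 5)^2 → 0⁺ and 3/(h + 5)^2 → ∞.

∞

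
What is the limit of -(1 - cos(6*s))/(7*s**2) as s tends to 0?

Substitution gives 0/0.
Use (1 − cos u)/u² → 1/2 with u = 6s: the limit is 6²/(2·(-7)) = -18/7.

-18/7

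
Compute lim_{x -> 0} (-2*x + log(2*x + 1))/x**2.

Direct substitution gives 0/0.
Apply L'Hôpital: lim (-2 + 2/(2*x + 1))/(2*x), still 0/0.
After 2 applications of L'Hôpital's rule the quotient is (-4/(2*x + 1)^2)/(2); substituting x = 0 gives -2.

-2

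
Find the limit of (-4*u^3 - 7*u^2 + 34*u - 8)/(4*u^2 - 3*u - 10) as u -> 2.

-42/13

Direct substitution gives 0/0, so factor. Both numerator and denominator have (u - 2) as a factor.
After cancelling, the expression reduces to (-4*u^2 - 15*u + 4)/(4*u + 5).
Substituting u = 2 gives -42/13.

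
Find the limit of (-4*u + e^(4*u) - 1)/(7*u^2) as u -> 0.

8/7

Direct substitution gives 0/0.
Apply L'Hôpital: lim (4*e^(4*u) - 4)/(14*u), still 0/0.
After 2 applications of L'Hôpital's rule the quotient is (16*e^(4*u))/(14); substituting u = 0 gives 8/7.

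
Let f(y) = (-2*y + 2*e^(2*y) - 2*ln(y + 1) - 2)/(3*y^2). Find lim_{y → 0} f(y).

5/3

Substitution gives 0/0; apply L'Hôpital's rule 2 times.
After differentiating numerator and denominator 2 times the quotient is (8*e^(2*y) + 2/(y + 1)^2)/(6); at y = 0 this is 5/3.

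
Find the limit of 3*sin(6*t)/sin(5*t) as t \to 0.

18/5

Substitution gives 0/0.
Divide numerator and denominator by t: sin(6t)/t → 6 and sin(5t)/t → 5, so the limit is 3·6/5 = 18/5.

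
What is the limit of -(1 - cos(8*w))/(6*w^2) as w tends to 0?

Substitution gives 0/0.
Use (1 − cos u)/u² → 1/2 with u = 8w: the limit is 8²/(2·(-6)) = -16/3.

-16/3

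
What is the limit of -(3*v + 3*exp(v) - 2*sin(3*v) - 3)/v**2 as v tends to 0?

Substitution gives 0/0 (the numerator vanishes to order 2).
Expand each term to order v^2: the coefficient of v^2 in -2·sin(3v) is 0 and in 3·e^(v) is 3/2.
Lower-order terms cancel with the polynomial part, so the numerator is (3/2)·v^2 + o(v^2), and the limit is (3/2)/(-1) = -3/2.

-3/2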